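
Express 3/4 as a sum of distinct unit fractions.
1/2 + 1/4

Greedy algorithm:
3/4: ceiling(4/3) = 2, use 1/2
1/4: ceiling(4/1) = 4, use 1/4
Result: 3/4 = 1/2 + 1/4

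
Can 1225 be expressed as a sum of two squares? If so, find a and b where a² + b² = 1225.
0² + 35² (a=0, b=35)

Factorization: 1225 = 5^2 × 7^2
By Fermat: n is sum of two squares iff every prime p ≡ 3 (mod 4) appears to even power.
All primes ≡ 3 (mod 4) appear to even power.
Search a = 0, 1, 2, … for 1225 - a² a perfect square: first hit at a = 0: 1225 - 0 = 1225 = 35².
1225 = 0² + 35² = 0 + 1225 ✓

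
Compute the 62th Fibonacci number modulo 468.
125

Matrix identity: Q^n = [[F_(n+1), F_n], [F_n, F_(n-1)]] with Q = [[1,1],[1,0]].
n = 62 = 111110₂. Square-and-multiply, entries mod 468:
Q^1 = [[1,1],[1,0]]
Q^3 = (Q^1)²·Q = [[3,2],[2,1]]
Q^7 = (Q^3)²·Q = [[21,13],[13,8]]
Q^15 = (Q^7)²·Q = [[51,142],[142,377]]
Q^31 = (Q^15)²·Q = [[237,301],[301,404]]
Q^62 = (Q^31)² = [[286,125],[125,161]]
F_62 mod 468 = Q^62[0][1] = 125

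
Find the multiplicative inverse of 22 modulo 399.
127

gcd(22, 399) = 1, so the inverse exists.
Extended Euclidean algorithm on (399, 22):
399 = 18 × 22 + 3  ⟹  3 = (1)·399 + (-18)·22
22 = 7 × 3 + 1  ⟹  1 = (-7)·399 + (127)·22
So (127)·22 ≡ 1 (mod 399), i.e. 22^(-1) ≡ 127 (mod 399).
Check: 22 × 127 = 2794 ≡ 1 (mod 399)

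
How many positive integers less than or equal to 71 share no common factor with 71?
70

71 = 71
φ(n) = n × ∏(1 - 1/p) for each prime p dividing n
φ(71) = 71 × (1 - 1/71) = 70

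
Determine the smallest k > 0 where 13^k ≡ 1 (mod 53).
13

53 is prime, so ord(13) divides φ(53) = 52.
Divisors of 52: 1, 2, 4, 13, 26, 52.
Repeated squaring: 13^1 ≡ 13, 13^2 ≡ 10, 13^4 ≡ 47, 13^8 ≡ 36, 13^16 ≡ 24, 13^32 ≡ 46 (mod 53).
Test 13^d mod 53 for each divisor d in increasing order:
13^1 ≡ 13
13^2 ≡ 10
13^4 ≡ 47
13^13 = 13^8·13^4·13^1 ≡ 1  ← first divisor giving 1
The order is 13.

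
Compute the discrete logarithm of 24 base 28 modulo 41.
23

Baby-step giant-step with step n = ⌈√41⌉ = 7.
Baby steps 28^j mod 41 (j:value) for j=0..6: 0:1, 1:28, 2:5, 3:17, 4:25, 5:3, 6:2.
Giant-step multiplier: 28^(-7) ≡ 28^(40-7) = 28^33 ≡ 11 (mod 41).
Giant steps γ_i = 24·11^i mod 41: γ_0=24, γ_1=18, γ_2=34, γ_3=5 (in table at j=2).
x = i·n + j = 3·7 + 2 = 23.
Check: 28^23 ≡ 24 (mod 41).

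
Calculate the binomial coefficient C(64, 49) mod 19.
0

Using Lucas' theorem:
Write n=64 and k=49 in base 19:
n in base 19: [3, 7]
k in base 19: [2, 11]
C(64,49) mod 19 = ∏ C(n_i, k_i) mod 19
Digit binomials (mod 19): C(3,2) = 3; C(7,11) = 0 (k_i > n_i)
Product: 3 × 0 = 0 ≡ 0 (mod 19)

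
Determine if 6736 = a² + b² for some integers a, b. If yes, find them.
56² + 60² (a=56, b=60)

Factorization: 6736 = 2^4 × 421
By Fermat: n is sum of two squares iff every prime p ≡ 3 (mod 4) appears to even power.
All primes ≡ 3 (mod 4) appear to even power.
Search a = 0, 1, 2, … for 6736 - a² a perfect square: first hit at a = 56: 6736 - 3136 = 3600 = 60².
6736 = 56² + 60² = 3136 + 3600 ✓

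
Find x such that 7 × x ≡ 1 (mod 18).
13

gcd(7, 18) = 1, so the inverse exists.
Extended Euclidean algorithm on (18, 7):
18 = 2 × 7 + 4  ⟹  4 = (1)·18 + (-2)·7
7 = 1 × 4 + 3  ⟹  3 = (-1)·18 + (3)·7
4 = 1 × 3 + 1  ⟹  1 = (2)·18 + (-5)·7
So (-5)·7 ≡ 1 (mod 18), i.e. 7^(-1) ≡ -5 ≡ 13 (mod 18).
Check: 7 × 13 = 91 ≡ 1 (mod 18)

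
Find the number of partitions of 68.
3087735

p(n) counts ways to write n as a sum of positive integers (order ignored).
Euler's pentagonal recurrence: p(k) = p(k-1) + p(k-2) - p(k-5) - p(k-7) + p(k-12) + p(k-15) - ... (offsets j(3j∓1)/2, signs ++--, p(0)=1, p(<0)=0).
DP table for k = 0..67: p(0)=1, p(1)=1, p(2)=2, p(3)=3, p(4)=5, p(5)=7, p(6)=11, p(7)=15, p(8)=22, p(9)=30, p(10)=42, p(11)=56, p(12)=77, p(13)=101, p(14)=135, p(15)=176, p(16)=231, p(17)=297, p(18)=385, p(19)=490, p(20)=627, p(21)=792, p(22)=1002, p(23)=1255, p(24)=1575, p(25)=1958, p(26)=2436, p(27)=3010, p(28)=3718, p(29)=4565, p(30)=5604, p(31)=6842, p(32)=8349, p(33)=10143, p(34)=12310, p(35)=14883, p(36)=17977, p(37)=21637, p(38)=26015, p(39)=31185, p(40)=37338, p(41)=44583, p(42)=53174, p(43)=63261, p(44)=75175, p(45)=89134, p(46)=105558, p(47)=124754, p(48)=147273, p(49)=173525, p(50)=204226, p(51)=239943, p(52)=281589, p(53)=329931, p(54)=386155, p(55)=451276, p(56)=526823, p(57)=614154, p(58)=715220, p(59)=831820, p(60)=966467, p(61)=1121505, p(62)=1300156, p(63)=1505499, p(64)=1741630, p(65)=2012558, p(66)=2323520, p(67)=2679689.
Final step: p(68) = p(67) + p(66) - p(63) - p(61) + p(56) + p(53) - p(46) - p(42) + p(33) + p(28) - p(17) - p(11)
= 2679689 + 2323520 - 1505499 - 1121505 + 526823 + 329931 - 105558 - 53174 + 10143 + 3718 - 297 - 56
= 3087735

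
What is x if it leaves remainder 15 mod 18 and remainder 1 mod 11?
177

Using Chinese Remainder Theorem:
M = 18 × 11 = 198
M1 = 11, M2 = 18
y1 = 11^(-1) mod 18 = 5
y2 = 18^(-1) mod 11 = 8
x = (15×11×5 + 1×18×8) mod 198 = 177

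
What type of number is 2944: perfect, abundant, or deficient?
abundant

Proper divisors of 2944: sum = 1 + 2 + 4 + 8 + 16 + 23 + 32 + 46 + 64 + 92 + 128 + 184 + 368 + 736 + 1472 = 3176
Since 3176 > 2944, 2944 is abundant.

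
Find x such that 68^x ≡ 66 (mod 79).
59

Baby-step giant-step with step n = ⌈√79⌉ = 9.
Baby steps 68^j mod 79 (j:value) for j=0..8: 0:1, 1:68, 2:42, 3:12, 4:26, 5:30, 6:65, 7:75, 8:44.
Giant-step multiplier: 68^(-9) ≡ 68^(78-9) = 68^69 ≡ 71 (mod 79).
Giant steps γ_i = 66·71^i mod 79: γ_0=66, γ_1=25, γ_2=37, γ_3=20, γ_4=77, γ_5=16, γ_6=30 (in table at j=5).
x = i·n + j = 6·9 + 5 = 59.
Check: 68^59 ≡ 66 (mod 79).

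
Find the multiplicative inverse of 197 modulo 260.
33

gcd(197, 260) = 1, so the inverse exists.
Extended Euclidean algorithm on (260, 197):
260 = 1 × 197 + 63  ⟹  63 = (1)·260 + (-1)·197
197 = 3 × 63 + 8  ⟹  8 = (-3)·260 + (4)·197
63 = 7 × 8 + 7  ⟹  7 = (22)·260 + (-29)·197
8 = 1 × 7 + 1  ⟹  1 = (-25)·260 + (33)·197
So (33)·197 ≡ 1 (mod 260), i.e. 197^(-1) ≡ 33 (mod 260).
Check: 197 × 33 = 6501 ≡ 1 (mod 260)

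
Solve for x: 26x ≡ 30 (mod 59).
x ≡ 42 (mod 59)

gcd(26, 59) = 1, which divides 30, so solutions exist.
Find 26^(-1) mod 59 by the extended Euclidean algorithm:
59 = 2 × 26 + 7  ⟹  7 = (1)·59 + (-2)·26
26 = 3 × 7 + 5  ⟹  5 = (-3)·59 + (7)·26
7 = 1 × 5 + 2  ⟹  2 = (4)·59 + (-9)·26
5 = 2 × 2 + 1  ⟹  1 = (-11)·59 + (25)·26
So (25)·26 ≡ 1 (mod 59), i.e. 26^(-1) ≡ 25 (mod 59).
x ≡ 25 × 30 = 750 ≡ 42 (mod 59).
Check: 26 × 42 = 1092 ≡ 30 (mod 59).
Unique solution: x ≡ 42 (mod 59)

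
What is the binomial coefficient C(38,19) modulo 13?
2

Using Lucas' theorem:
Write n=38 and k=19 in base 13:
n in base 13: [2, 12]
k in base 13: [1, 6]
C(38,19) mod 13 = ∏ C(n_i, k_i) mod 13
Digit binomials (mod 13): C(2,1) = 2; C(12,6) = 924 ≡ 1
Product: 2 × 1 = 2 ≡ 2 (mod 13)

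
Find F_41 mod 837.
616

Matrix identity: Q^n = [[F_(n+1), F_n], [F_n, F_(n-1)]] with Q = [[1,1],[1,0]].
n = 41 = 101001₂. Square-and-multiply, entries mod 837:
Q^1 = [[1,1],[1,0]]
Q^2 = (Q^1)² = [[2,1],[1,1]]
Q^5 = (Q^2)²·Q = [[8,5],[5,3]]
Q^10 = (Q^5)² = [[89,55],[55,34]]
Q^20 = (Q^10)² = [[65,69],[69,833]]
Q^41 = (Q^20)²·Q = [[640,616],[616,24]]
F_41 mod 837 = Q^41[0][1] = 616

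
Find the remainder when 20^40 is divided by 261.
169

Repeated squaring. Binary of 40 = 101000.
20^1 ≡ 20 (mod 261); 20^2 ≡ 139 (mod 261); 20^4 ≡ 7 (mod 261); 20^8 ≡ 49 (mod 261); 20^16 ≡ 52 (mod 261); 20^32 ≡ 94 (mod 261)
20^40 = 20^8 × 20^32 ≡ 169 (mod 261)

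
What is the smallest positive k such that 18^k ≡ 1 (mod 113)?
8

113 is prime, so ord(18) divides φ(113) = 112.
Divisors of 112: 1, 2, 4, 7, 8, 14, 16, 28, 56, 112.
Repeated squaring: 18^1 ≡ 18, 18^2 ≡ 98, 18^4 ≡ 112, 18^8 ≡ 1, 18^16 ≡ 1, 18^32 ≡ 1, 18^64 ≡ 1 (mod 113).
Test 18^d mod 113 for each divisor d in increasing order:
18^1 ≡ 18
18^2 ≡ 98
18^4 ≡ 112
18^7 = 18^4·18^2·18^1 ≡ 44
18^8 ≡ 1  ← first divisor giving 1
The order is 8.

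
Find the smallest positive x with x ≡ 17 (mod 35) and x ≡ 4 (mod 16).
52

Using Chinese Remainder Theorem:
M = 35 × 16 = 560
M1 = 16, M2 = 35
y1 = 16^(-1) mod 35 = 11
y2 = 35^(-1) mod 16 = 11
x = (17×16×11 + 4×35×11) mod 560 = 52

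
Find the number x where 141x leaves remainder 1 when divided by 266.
183

gcd(141, 266) = 1, so the inverse exists.
Extended Euclidean algorithm on (266, 141):
266 = 1 × 141 + 125  ⟹  125 = (1)·266 + (-1)·141
141 = 1 × 125 + 16  ⟹  16 = (-1)·266 + (2)·141
125 = 7 × 16 + 13  ⟹  13 = (8)·266 + (-15)·141
16 = 1 × 13 + 3  ⟹  3 = (-9)·266 + (17)·141
13 = 4 × 3 + 1  ⟹  1 = (44)·266 + (-83)·141
So (-83)·141 ≡ 1 (mod 266), i.e. 141^(-1) ≡ -83 ≡ 183 (mod 266).
Check: 141 × 183 = 25803 ≡ 1 (mod 266)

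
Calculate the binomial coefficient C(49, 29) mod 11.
0

Using Lucas' theorem:
Write n=49 and k=29 in base 11:
n in base 11: [4, 5]
k in base 11: [2, 7]
C(49,29) mod 11 = ∏ C(n_i, k_i) mod 11
Digit binomials (mod 11): C(4,2) = 6; C(5,7) = 0 (k_i > n_i)
Product: 6 × 0 = 0 ≡ 0 (mod 11)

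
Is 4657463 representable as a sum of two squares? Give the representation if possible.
Not possible

Factorization: 4657463 = 167^3
By Fermat: n is sum of two squares iff every prime p ≡ 3 (mod 4) appears to even power.
Prime(s) ≡ 3 (mod 4) with odd exponent: [(167, 3)]
Therefore 4657463 cannot be expressed as a² + b².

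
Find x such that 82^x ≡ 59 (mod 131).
16

Baby-step giant-step with step n = ⌈√131⌉ = 12.
Baby steps 82^j mod 131 (j:value) for j=0..11: 0:1, 1:82, 2:43, 3:120, 4:15, 5:51, 6:121, 7:97, 8:94, 9:110, 10:112, 11:14.
Giant-step multiplier: 82^(-12) ≡ 82^(130-12) = 82^118 ≡ 38 (mod 131).
Giant steps γ_i = 59·38^i mod 131: γ_0=59, γ_1=15 (in table at j=4).
x = i·n + j = 1·12 + 4 = 16.
Check: 82^16 ≡ 59 (mod 131).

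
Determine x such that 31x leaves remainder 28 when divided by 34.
x ≡ 2 (mod 34)

gcd(31, 34) = 1, which divides 28, so solutions exist.
Find 31^(-1) mod 34 by the extended Euclidean algorithm:
34 = 1 × 31 + 3  ⟹  3 = (1)·34 + (-1)·31
31 = 10 × 3 + 1  ⟹  1 = (-10)·34 + (11)·31
So (11)·31 ≡ 1 (mod 34), i.e. 31^(-1) ≡ 11 (mod 34).
x ≡ 11 × 28 = 308 ≡ 2 (mod 34).
Check: 31 × 2 = 62 ≡ 28 (mod 34).
Unique solution: x ≡ 2 (mod 34)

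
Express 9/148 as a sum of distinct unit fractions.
1/17 + 1/504 + 1/317016

Greedy algorithm:
9/148: ceiling(148/9) = 17, use 1/17
5/2516: ceiling(2516/5) = 504, use 1/504
1/317016: ceiling(317016/1) = 317016, use 1/317016
Result: 9/148 = 1/17 + 1/504 + 1/317016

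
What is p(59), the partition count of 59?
831820

p(n) counts ways to write n as a sum of positive integers (order ignored).
Euler's pentagonal recurrence: p(k) = p(k-1) + p(k-2) - p(k-5) - p(k-7) + p(k-12) + p(k-15) - ... (offsets j(3j∓1)/2, signs ++--, p(0)=1, p(<0)=0).
DP table for k = 0..58: p(0)=1, p(1)=1, p(2)=2, p(3)=3, p(4)=5, p(5)=7, p(6)=11, p(7)=15, p(8)=22, p(9)=30, p(10)=42, p(11)=56, p(12)=77, p(13)=101, p(14)=135, p(15)=176, p(16)=231, p(17)=297, p(18)=385, p(19)=490, p(20)=627, p(21)=792, p(22)=1002, p(23)=1255, p(24)=1575, p(25)=1958, p(26)=2436, p(27)=3010, p(28)=3718, p(29)=4565, p(30)=5604, p(31)=6842, p(32)=8349, p(33)=10143, p(34)=12310, p(35)=14883, p(36)=17977, p(37)=21637, p(38)=26015, p(39)=31185, p(40)=37338, p(41)=44583, p(42)=53174, p(43)=63261, p(44)=75175, p(45)=89134, p(46)=105558, p(47)=124754, p(48)=147273, p(49)=173525, p(50)=204226, p(51)=239943, p(52)=281589, p(53)=329931, p(54)=386155, p(55)=451276, p(56)=526823, p(57)=614154, p(58)=715220.
Final step: p(59) = p(58) + p(57) - p(54) - p(52) + p(47) + p(44) - p(37) - p(33) + p(24) + p(19) - p(8) - p(2)
= 715220 + 614154 - 386155 - 281589 + 124754 + 75175 - 21637 - 10143 + 1575 + 490 - 22 - 2
= 831820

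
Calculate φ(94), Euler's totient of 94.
46

94 = 2 × 47
φ(n) = n × ∏(1 - 1/p) for each prime p dividing n
φ(94) = 94 × (1 - 1/2) × (1 - 1/47) = 46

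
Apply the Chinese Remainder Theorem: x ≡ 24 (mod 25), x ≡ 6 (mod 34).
74

Using Chinese Remainder Theorem:
M = 25 × 34 = 850
M1 = 34, M2 = 25
y1 = 34^(-1) mod 25 = 14
y2 = 25^(-1) mod 34 = 15
x = (24×34×14 + 6×25×15) mod 850 = 74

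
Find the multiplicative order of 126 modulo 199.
99

199 is prime, so ord(126) divides φ(199) = 198.
Divisors of 198: 1, 2, 3, 6, 9, 11, 18, 22, 33, 66, 99, 198.
Repeated squaring: 126^1 ≡ 126, 126^2 ≡ 155, 126^4 ≡ 145, 126^8 ≡ 130, 126^16 ≡ 184, 126^32 ≡ 26, 126^64 ≡ 79, 126^128 ≡ 72 (mod 199).
Test 126^d mod 199 for each divisor d in increasing order:
126^1 ≡ 126
126^2 ≡ 155
126^3 = 126^2·126^1 ≡ 28
126^6 = 126^4·126^2 ≡ 187
126^9 = 126^8·126^1 ≡ 62
126^11 = 126^8·126^2·126^1 ≡ 58
126^18 = 126^16·126^2 ≡ 63
126^22 = 126^16·126^4·126^2 ≡ 180
126^33 = 126^32·126^1 ≡ 92
126^66 = 126^64·126^2 ≡ 106
126^99 = 126^64·126^32·126^2·126^1 ≡ 1  ← first divisor giving 1
The order is 99.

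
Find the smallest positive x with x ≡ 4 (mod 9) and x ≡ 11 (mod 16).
139

Using Chinese Remainder Theorem:
M = 9 × 16 = 144
M1 = 16, M2 = 9
y1 = 16^(-1) mod 9 = 4
y2 = 9^(-1) mod 16 = 9
x = (4×16×4 + 11×9×9) mod 144 = 139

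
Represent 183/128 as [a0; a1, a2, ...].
[1; 2, 3, 18]

Euclidean algorithm steps:
183 = 1 × 128 + 55
128 = 2 × 55 + 18
55 = 3 × 18 + 1
18 = 18 × 1 + 0
Continued fraction: [1; 2, 3, 18]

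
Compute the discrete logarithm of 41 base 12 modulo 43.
36

Baby-step giant-step with step n = ⌈√43⌉ = 7.
Baby steps 12^j mod 43 (j:value) for j=0..6: 0:1, 1:12, 2:15, 3:8, 4:10, 5:34, 6:21.
Giant-step multiplier: 12^(-7) ≡ 12^(42-7) = 12^35 ≡ 7 (mod 43).
Giant steps γ_i = 41·7^i mod 43: γ_0=41, γ_1=29, γ_2=31, γ_3=2, γ_4=14, γ_5=12 (in table at j=1).
x = i·n + j = 5·7 + 1 = 36.
Check: 12^36 ≡ 41 (mod 43).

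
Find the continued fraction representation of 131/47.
[2; 1, 3, 1, 2, 3]

Euclidean algorithm steps:
131 = 2 × 47 + 37
47 = 1 × 37 + 10
37 = 3 × 10 + 7
10 = 1 × 7 + 3
7 = 2 × 3 + 1
3 = 3 × 1 + 0
Continued fraction: [2; 1, 3, 1, 2, 3]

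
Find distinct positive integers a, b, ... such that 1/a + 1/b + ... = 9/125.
1/14 + 1/1750

Greedy algorithm:
9/125: ceiling(125/9) = 14, use 1/14
1/1750: ceiling(1750/1) = 1750, use 1/1750
Result: 9/125 = 1/14 + 1/1750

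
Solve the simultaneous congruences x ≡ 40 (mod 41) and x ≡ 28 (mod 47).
122

Using Chinese Remainder Theorem:
M = 41 × 47 = 1927
M1 = 47, M2 = 41
y1 = 47^(-1) mod 41 = 7
y2 = 41^(-1) mod 47 = 39
x = (40×47×7 + 28×41×39) mod 1927 = 122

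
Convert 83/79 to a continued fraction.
[1; 19, 1, 3]

Euclidean algorithm steps:
83 = 1 × 79 + 4
79 = 19 × 4 + 3
4 = 1 × 3 + 1
3 = 3 × 1 + 0
Continued fraction: [1; 19, 1, 3]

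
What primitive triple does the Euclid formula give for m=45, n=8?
(1961, 720, 2089)

Euclid's formula: a = m² - n², b = 2mn, c = m² + n²
m = 45, n = 8
a = 45² - 8² = 2025 - 64 = 1961
b = 2 × 45 × 8 = 720
c = 45² + 8² = 2025 + 64 = 2089
Verification: 1961² + 720² = 3845521 + 518400 = 4363921 = 2089² ✓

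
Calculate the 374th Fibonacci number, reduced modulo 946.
597

Matrix identity: Q^n = [[F_(n+1), F_n], [F_n, F_(n-1)]] with Q = [[1,1],[1,0]].
n = 374 = 101110110₂. Square-and-multiply, entries mod 946:
Q^1 = [[1,1],[1,0]]
Q^2 = (Q^1)² = [[2,1],[1,1]]
Q^5 = (Q^2)²·Q = [[8,5],[5,3]]
Q^11 = (Q^5)²·Q = [[144,89],[89,55]]
Q^23 = (Q^11)²·Q = [[14,277],[277,683]]
Q^46 = (Q^23)² = [[299,85],[85,214]]
Q^93 = (Q^46)²·Q = [[223,134],[134,89]]
Q^187 = (Q^93)²·Q = [[703,519],[519,184]]
Q^374 = (Q^187)² = [[148,597],[597,497]]
F_374 mod 946 = Q^374[0][1] = 597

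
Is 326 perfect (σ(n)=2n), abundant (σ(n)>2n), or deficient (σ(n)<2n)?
deficient

Proper divisors of 326: sum = 1 + 2 + 163 = 166
Since 166 < 326, 326 is deficient.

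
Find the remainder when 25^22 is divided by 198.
97

Repeated squaring. Binary of 22 = 10110.
25^1 ≡ 25 (mod 198); 25^2 ≡ 31 (mod 198); 25^4 ≡ 169 (mod 198); 25^8 ≡ 49 (mod 198); 25^16 ≡ 25 (mod 198)
25^22 = 25^2 × 25^4 × 25^16 ≡ 97 (mod 198)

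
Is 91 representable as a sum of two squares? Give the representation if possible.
Not possible

Factorization: 91 = 7 × 13
By Fermat: n is sum of two squares iff every prime p ≡ 3 (mod 4) appears to even power.
Prime(s) ≡ 3 (mod 4) with odd exponent: [(7, 1)]
Therefore 91 cannot be expressed as a² + b².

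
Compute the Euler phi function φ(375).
200

375 = 3 × 5^3
φ(n) = n × ∏(1 - 1/p) for each prime p dividing n
φ(375) = 375 × (1 - 1/3) × (1 - 1/5) = 200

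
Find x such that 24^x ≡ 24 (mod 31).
1

Baby-step giant-step with step n = ⌈√31⌉ = 6.
Baby steps 24^j mod 31 (j:value) for j=0..5: 0:1, 1:24, 2:18, 3:29, 4:14, 5:26.
h = 24 is already in the table at j=1, so x = 1.
Check: 24^1 ≡ 24 (mod 31).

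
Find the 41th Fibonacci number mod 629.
294

Matrix identity: Q^n = [[F_(n+1), F_n], [F_n, F_(n-1)]] with Q = [[1,1],[1,0]].
n = 41 = 101001₂. Square-and-multiply, entries mod 629:
Q^1 = [[1,1],[1,0]]
Q^2 = (Q^1)² = [[2,1],[1,1]]
Q^5 = (Q^2)²·Q = [[8,5],[5,3]]
Q^10 = (Q^5)² = [[89,55],[55,34]]
Q^20 = (Q^10)² = [[253,475],[475,407]]
Q^41 = (Q^20)²·Q = [[552,294],[294,258]]
F_41 mod 629 = Q^41[0][1] = 294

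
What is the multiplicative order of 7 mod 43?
6

43 is prime, so ord(7) divides φ(43) = 42.
Divisors of 42: 1, 2, 3, 6, 7, 14, 21, 42.
Repeated squaring: 7^1 ≡ 7, 7^2 ≡ 6, 7^4 ≡ 36, 7^8 ≡ 6, 7^16 ≡ 36, 7^32 ≡ 6 (mod 43).
Test 7^d mod 43 for each divisor d in increasing order:
7^1 ≡ 7
7^2 ≡ 6
7^3 = 7^2·7^1 ≡ 42
7^6 = 7^4·7^2 ≡ 1  ← first divisor giving 1
The order is 6.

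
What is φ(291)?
192

291 = 3 × 97
φ(n) = n × ∏(1 - 1/p) for each prime p dividing n
φ(291) = 291 × (1 - 1/3) × (1 - 1/97) = 192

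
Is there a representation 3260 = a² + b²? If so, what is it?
Not possible

Factorization: 3260 = 2^2 × 5 × 163
By Fermat: n is sum of two squares iff every prime p ≡ 3 (mod 4) appears to even power.
Prime(s) ≡ 3 (mod 4) with odd exponent: [(163, 1)]
Therefore 3260 cannot be expressed as a² + b².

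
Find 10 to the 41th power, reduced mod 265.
100

Repeated squaring. Binary of 41 = 101001.
10^1 ≡ 10 (mod 265); 10^2 ≡ 100 (mod 265); 10^4 ≡ 195 (mod 265); 10^8 ≡ 130 (mod 265); 10^16 ≡ 205 (mod 265); 10^32 ≡ 155 (mod 265)
10^41 = 10^1 × 10^8 × 10^32 ≡ 100 (mod 265)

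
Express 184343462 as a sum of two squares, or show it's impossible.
Not possible

Factorization: 184343462 = 2 × 41 × 131^3
By Fermat: n is sum of two squares iff every prime p ≡ 3 (mod 4) appears to even power.
Prime(s) ≡ 3 (mod 4) with odd exponent: [(131, 3)]
Therefore 184343462 cannot be expressed as a² + b².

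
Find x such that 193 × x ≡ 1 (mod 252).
205

gcd(193, 252) = 1, so the inverse exists.
Extended Euclidean algorithm on (252, 193):
252 = 1 × 193 + 59  ⟹  59 = (1)·252 + (-1)·193
193 = 3 × 59 + 16  ⟹  16 = (-3)·252 + (4)·193
59 = 3 × 16 + 11  ⟹  11 = (10)·252 + (-13)·193
16 = 1 × 11 + 5  ⟹  5 = (-13)·252 + (17)·193
11 = 2 × 5 + 1  ⟹  1 = (36)·252 + (-47)·193
So (-47)·193 ≡ 1 (mod 252), i.e. 193^(-1) ≡ -47 ≡ 205 (mod 252).
Check: 193 × 205 = 39565 ≡ 1 (mod 252)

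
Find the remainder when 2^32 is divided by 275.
246

Repeated squaring. Binary of 32 = 100000.
2^1 ≡ 2 (mod 275); 2^2 ≡ 4 (mod 275); 2^4 ≡ 16 (mod 275); 2^8 ≡ 256 (mod 275); 2^16 ≡ 86 (mod 275); 2^32 ≡ 246 (mod 275)
2^32 = 2^32 ≡ 246 (mod 275)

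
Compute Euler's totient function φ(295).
232

295 = 5 × 59
φ(n) = n × ∏(1 - 1/p) for each prime p dividing n
φ(295) = 295 × (1 - 1/5) × (1 - 1/59) = 232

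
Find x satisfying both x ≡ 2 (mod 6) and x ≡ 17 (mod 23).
86

Using Chinese Remainder Theorem:
M = 6 × 23 = 138
M1 = 23, M2 = 6
y1 = 23^(-1) mod 6 = 5
y2 = 6^(-1) mod 23 = 4
x = (2×23×5 + 17×6×4) mod 138 = 86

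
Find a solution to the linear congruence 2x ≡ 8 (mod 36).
x ≡ 4 (mod 18)

gcd(2, 36) = 2, which divides 8, so solutions exist.
Divide through by 2: x ≡ 4 (mod 18).
The coefficient of x is now 1, so x ≡ 4 (mod 18).
Check: 2 × 4 = 8 ≡ 8 (mod 36).
x ≡ 4 (mod 18), giving 2 solutions mod 36.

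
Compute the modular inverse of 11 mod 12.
11

gcd(11, 12) = 1, so the inverse exists.
Extended Euclidean algorithm on (12, 11):
12 = 1 × 11 + 1  ⟹  1 = (1)·12 + (-1)·11
So (-1)·11 ≡ 1 (mod 12), i.e. 11^(-1) ≡ -1 ≡ 11 (mod 12).
Check: 11 × 11 = 121 ≡ 1 (mod 12)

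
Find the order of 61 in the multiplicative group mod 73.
36

73 is prime, so ord(61) divides φ(73) = 72.
Divisors of 72: 1, 2, 3, 4, 6, 8, 9, 12, 18, 24, 36, 72.
Repeated squaring: 61^1 ≡ 61, 61^2 ≡ 71, 61^4 ≡ 4, 61^8 ≡ 16, 61^16 ≡ 37, 61^32 ≡ 55, 61^64 ≡ 32 (mod 73).
Test 61^d mod 73 for each divisor d in increasing order:
61^1 ≡ 61
61^2 ≡ 71
61^3 = 61^2·61^1 ≡ 24
61^4 ≡ 4
61^6 = 61^4·61^2 ≡ 65
61^8 ≡ 16
61^9 = 61^8·61^1 ≡ 27
61^12 = 61^8·61^4 ≡ 64
61^18 = 61^16·61^2 ≡ 72
61^24 = 61^16·61^8 ≡ 8
61^36 = 61^32·61^4 ≡ 1  ← first divisor giving 1
The order is 36.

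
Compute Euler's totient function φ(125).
100

125 = 5^3
φ(n) = n × ∏(1 - 1/p) for each prime p dividing n
φ(125) = 125 × (1 - 1/5) = 100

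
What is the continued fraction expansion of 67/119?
[0; 1, 1, 3, 2, 7]

Euclidean algorithm steps:
67 = 0 × 119 + 67
119 = 1 × 67 + 52
67 = 1 × 52 + 15
52 = 3 × 15 + 7
15 = 2 × 7 + 1
7 = 7 × 1 + 0
Continued fraction: [0; 1, 1, 3, 2, 7]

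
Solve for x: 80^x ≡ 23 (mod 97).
37

Baby-step giant-step with step n = ⌈√97⌉ = 10.
Baby steps 80^j mod 97 (j:value) for j=0..9: 0:1, 1:80, 2:95, 3:34, 4:4, 5:29, 6:89, 7:39, 8:16, 9:19.
Giant-step multiplier: 80^(-10) ≡ 80^(96-10) = 80^86 ≡ 3 (mod 97).
Giant steps γ_i = 23·3^i mod 97: γ_0=23, γ_1=69, γ_2=13, γ_3=39 (in table at j=7).
x = i·n + j = 3·10 + 7 = 37.
Check: 80^37 ≡ 23 (mod 97).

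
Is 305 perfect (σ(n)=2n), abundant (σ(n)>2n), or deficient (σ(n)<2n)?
deficient

Proper divisors of 305: sum = 1 + 5 + 61 = 67
Since 67 < 305, 305 is deficient.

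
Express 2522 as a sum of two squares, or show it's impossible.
11² + 49² (a=11, b=49)

Factorization: 2522 = 2 × 13 × 97
By Fermat: n is sum of two squares iff every prime p ≡ 3 (mod 4) appears to even power.
All primes ≡ 3 (mod 4) appear to even power.
Search a = 0, 1, 2, … for 2522 - a² a perfect square: first hit at a = 11: 2522 - 121 = 2401 = 49².
2522 = 11² + 49² = 121 + 2401 ✓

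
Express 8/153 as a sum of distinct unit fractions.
1/20 + 1/438 + 1/223380

Greedy algorithm:
8/153: ceiling(153/8) = 20, use 1/20
7/3060: ceiling(3060/7) = 438, use 1/438
1/223380: ceiling(223380/1) = 223380, use 1/223380
Result: 8/153 = 1/20 + 1/438 + 1/223380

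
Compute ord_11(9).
5

11 is prime, so ord(9) divides φ(11) = 10.
Divisors of 10: 1, 2, 5, 10.
Repeated squaring: 9^1 ≡ 9, 9^2 ≡ 4, 9^4 ≡ 5, 9^8 ≡ 3 (mod 11).
Test 9^d mod 11 for each divisor d in increasing order:
9^1 ≡ 9
9^2 ≡ 4
9^5 = 9^4·9^1 ≡ 1  ← first divisor giving 1
The order is 5.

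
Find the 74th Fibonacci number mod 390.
127

Matrix identity: Q^n = [[F_(n+1), F_n], [F_n, F_(n-1)]] with Q = [[1,1],[1,0]].
n = 74 = 1001010₂. Square-and-multiply, entries mod 390:
Q^1 = [[1,1],[1,0]]
Q^2 = (Q^1)² = [[2,1],[1,1]]
Q^4 = (Q^2)² = [[5,3],[3,2]]
Q^9 = (Q^4)²·Q = [[55,34],[34,21]]
Q^18 = (Q^9)² = [[281,244],[244,37]]
Q^37 = (Q^18)²·Q = [[29,47],[47,372]]
Q^74 = (Q^37)² = [[320,127],[127,193]]
F_74 mod 390 = Q^74[0][1] = 127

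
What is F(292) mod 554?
177

Matrix identity: Q^n = [[F_(n+1), F_n], [F_n, F_(n-1)]] with Q = [[1,1],[1,0]].
n = 292 = 100100100₂. Square-and-multiply, entries mod 554:
Q^1 = [[1,1],[1,0]]
Q^2 = (Q^1)² = [[2,1],[1,1]]
Q^4 = (Q^2)² = [[5,3],[3,2]]
Q^9 = (Q^4)²·Q = [[55,34],[34,21]]
Q^18 = (Q^9)² = [[303,368],[368,489]]
Q^36 = (Q^18)² = [[93,52],[52,41]]
Q^73 = (Q^36)²·Q = [[39,273],[273,320]]
Q^146 = (Q^73)² = [[152,503],[503,203]]
Q^292 = (Q^146)² = [[221,177],[177,44]]
F_292 mod 554 = Q^292[0][1] = 177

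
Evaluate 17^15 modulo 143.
142

Repeated squaring. Binary of 15 = 1111.
17^1 ≡ 17 (mod 143); 17^2 ≡ 3 (mod 143); 17^4 ≡ 9 (mod 143); 17^8 ≡ 81 (mod 143)
17^15 = 17^1 × 17^2 × 17^4 × 17^8 ≡ 142 (mod 143)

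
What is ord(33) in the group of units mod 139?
46

139 is prime, so ord(33) divides φ(139) = 138.
Divisors of 138: 1, 2, 3, 6, 23, 46, 69, 138.
Repeated squaring: 33^1 ≡ 33, 33^2 ≡ 116, 33^4 ≡ 112, 33^8 ≡ 34, 33^16 ≡ 44, 33^32 ≡ 129, 33^64 ≡ 100, 33^128 ≡ 131 (mod 139).
Test 33^d mod 139 for each divisor d in increasing order:
33^1 ≡ 33
33^2 ≡ 116
33^3 = 33^2·33^1 ≡ 75
33^6 = 33^4·33^2 ≡ 65
33^23 = 33^16·33^4·33^2·33^1 ≡ 138
33^46 = 33^32·33^8·33^4·33^2 ≡ 1  ← first divisor giving 1
The order is 46.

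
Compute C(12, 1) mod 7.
5

Using Lucas' theorem:
Write n=12 and k=1 in base 7:
n in base 7: [1, 5]
k in base 7: [0, 1]
C(12,1) mod 7 = ∏ C(n_i, k_i) mod 7
Digit binomials (mod 7): C(1,0) = 1; C(5,1) = 5
Product: 1 × 5 = 5 ≡ 5 (mod 7)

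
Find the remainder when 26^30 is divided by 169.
0

Repeated squaring. Binary of 30 = 11110.
26^1 ≡ 26 (mod 169); 26^2 ≡ 0 (mod 169); 26^4 ≡ 0 (mod 169); 26^8 ≡ 0 (mod 169); 26^16 ≡ 0 (mod 169)
26^30 = 26^2 × 26^4 × 26^8 × 26^16 ≡ 0 (mod 169)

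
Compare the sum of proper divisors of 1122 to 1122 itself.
abundant

Proper divisors of 1122: sum = 1 + 2 + 3 + 6 + 11 + 17 + 22 + 33 + 34 + 51 + 66 + 102 + 187 + 374 + 561 = 1470
Since 1470 > 1122, 1122 is abundant.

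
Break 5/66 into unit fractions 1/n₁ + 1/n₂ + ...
1/14 + 1/231

Greedy algorithm:
5/66: ceiling(66/5) = 14, use 1/14
1/231: ceiling(231/1) = 231, use 1/231
Result: 5/66 = 1/14 + 1/231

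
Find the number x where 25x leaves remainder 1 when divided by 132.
37

gcd(25, 132) = 1, so the inverse exists.
Extended Euclidean algorithm on (132, 25):
132 = 5 × 25 + 7  ⟹  7 = (1)·132 + (-5)·25
25 = 3 × 7 + 4  ⟹  4 = (-3)·132 + (16)·25
7 = 1 × 4 + 3  ⟹  3 = (4)·132 + (-21)·25
4 = 1 × 3 + 1  ⟹  1 = (-7)·132 + (37)·25
So (37)·25 ≡ 1 (mod 132), i.e. 25^(-1) ≡ 37 (mod 132).
Check: 25 × 37 = 925 ≡ 1 (mod 132)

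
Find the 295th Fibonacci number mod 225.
130

Matrix identity: Q^n = [[F_(n+1), F_n], [F_n, F_(n-1)]] with Q = [[1,1],[1,0]].
n = 295 = 100100111₂. Square-and-multiply, entries mod 225:
Q^1 = [[1,1],[1,0]]
Q^2 = (Q^1)² = [[2,1],[1,1]]
Q^4 = (Q^2)² = [[5,3],[3,2]]
Q^9 = (Q^4)²·Q = [[55,34],[34,21]]
Q^18 = (Q^9)² = [[131,109],[109,22]]
Q^36 = (Q^18)² = [[17,27],[27,215]]
Q^73 = (Q^36)²·Q = [[82,118],[118,189]]
Q^147 = (Q^73)²·Q = [[201,173],[173,28]]
Q^295 = (Q^147)²·Q = [[147,130],[130,17]]
F_295 mod 225 = Q^295[0][1] = 130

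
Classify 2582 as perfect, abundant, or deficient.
deficient

Proper divisors of 2582: sum = 1 + 2 + 1291 = 1294
Since 1294 < 2582, 2582 is deficient.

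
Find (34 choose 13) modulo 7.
4

Using Lucas' theorem:
Write n=34 and k=13 in base 7:
n in base 7: [4, 6]
k in base 7: [1, 6]
C(34,13) mod 7 = ∏ C(n_i, k_i) mod 7
Digit binomials (mod 7): C(4,1) = 4; C(6,6) = 1
Product: 4 × 1 = 4 ≡ 4 (mod 7)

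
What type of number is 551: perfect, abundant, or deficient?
deficient

Proper divisors of 551: sum = 1 + 19 + 29 = 49
Since 49 < 551, 551 is deficient.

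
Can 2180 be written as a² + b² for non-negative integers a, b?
8² + 46² (a=8, b=46)

Factorization: 2180 = 2^2 × 5 × 109
By Fermat: n is sum of two squares iff every prime p ≡ 3 (mod 4) appears to even power.
All primes ≡ 3 (mod 4) appear to even power.
Search a = 0, 1, 2, … for 2180 - a² a perfect square: first hit at a = 8: 2180 - 64 = 2116 = 46².
2180 = 8² + 46² = 64 + 2116 ✓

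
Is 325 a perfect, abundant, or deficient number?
deficient

Proper divisors of 325: sum = 1 + 5 + 13 + 25 + 65 = 109
Since 109 < 325, 325 is deficient.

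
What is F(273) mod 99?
79

Matrix identity: Q^n = [[F_(n+1), F_n], [F_n, F_(n-1)]] with Q = [[1,1],[1,0]].
n = 273 = 100010001₂. Square-and-multiply, entries mod 99:
Q^1 = [[1,1],[1,0]]
Q^2 = (Q^1)² = [[2,1],[1,1]]
Q^4 = (Q^2)² = [[5,3],[3,2]]
Q^8 = (Q^4)² = [[34,21],[21,13]]
Q^17 = (Q^8)²·Q = [[10,13],[13,96]]
Q^34 = (Q^17)² = [[71,91],[91,79]]
Q^68 = (Q^34)² = [[56,87],[87,68]]
Q^136 = (Q^68)² = [[13,96],[96,16]]
Q^273 = (Q^136)²·Q = [[91,79],[79,12]]
F_273 mod 99 = Q^273[0][1] = 79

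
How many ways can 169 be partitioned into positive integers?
250438925115

p(n) counts ways to write n as a sum of positive integers (order ignored).
Euler's pentagonal recurrence: p(k) = p(k-1) + p(k-2) - p(k-5) - p(k-7) + p(k-12) + p(k-15) - ... (offsets j(3j∓1)/2, signs ++--, p(0)=1, p(<0)=0).
DP table for k = 0..168: p(0)=1, p(1)=1, p(2)=2, p(3)=3, p(4)=5, p(5)=7, p(6)=11, p(7)=15, p(8)=22, p(9)=30, p(10)=42, p(11)=56, p(12)=77, p(13)=101, p(14)=135, p(15)=176, p(16)=231, p(17)=297, p(18)=385, p(19)=490, p(20)=627, p(21)=792, p(22)=1002, p(23)=1255, p(24)=1575, p(25)=1958, p(26)=2436, p(27)=3010, p(28)=3718, p(29)=4565, p(30)=5604, p(31)=6842, p(32)=8349, p(33)=10143, p(34)=12310, p(35)=14883, p(36)=17977, p(37)=21637, p(38)=26015, p(39)=31185, p(40)=37338, p(41)=44583, p(42)=53174, p(43)=63261, p(44)=75175, p(45)=89134, p(46)=105558, p(47)=124754, p(48)=147273, p(49)=173525, p(50)=204226, p(51)=239943, p(52)=281589, p(53)=329931, p(54)=386155, p(55)=451276, p(56)=526823, p(57)=614154, p(58)=715220, p(59)=831820, p(60)=966467, p(61)=1121505, p(62)=1300156, p(63)=1505499, p(64)=1741630, p(65)=2012558, p(66)=2323520, p(67)=2679689, p(68)=3087735, p(69)=3554345, p(70)=4087968, p(71)=4697205, p(72)=5392783, p(73)=6185689, p(74)=7089500, p(75)=8118264, p(76)=9289091, p(77)=10619863, p(78)=12132164, p(79)=13848650, p(80)=15796476, p(81)=18004327, p(82)=20506255, p(83)=23338469, p(84)=26543660, p(85)=30167357, p(86)=34262962, p(87)=38887673, p(88)=44108109, p(89)=49995925, p(90)=56634173, p(91)=64112359, p(92)=72533807, p(93)=82010177, p(94)=92669720, p(95)=104651419, p(96)=118114304, p(97)=133230930, p(98)=150198136, p(99)=169229875, p(100)=190569292, p(101)=214481126, p(102)=241265379, p(103)=271248950, p(104)=304801365, p(105)=342325709, p(106)=384276336, p(107)=431149389, p(108)=483502844, p(109)=541946240, p(110)=607163746, p(111)=679903203, p(112)=761002156, p(113)=851376628, p(114)=952050665, p(115)=1064144451, p(116)=1188908248, p(117)=1327710076, p(118)=1482074143, p(119)=1653668665, p(120)=1844349560, p(121)=2056148051, p(122)=2291320912, p(123)=2552338241, p(124)=2841940500, p(125)=3163127352, p(126)=3519222692, p(127)=3913864295, p(128)=4351078600, p(129)=4835271870, p(130)=5371315400, p(131)=5964539504, p(132)=6620830889, p(133)=7346629512, p(134)=8149040695, p(135)=9035836076, p(136)=10015581680, p(137)=11097645016, p(138)=12292341831, p(139)=13610949895, p(140)=15065878135, p(141)=16670689208, p(142)=18440293320, p(143)=20390982757, p(144)=22540654445, p(145)=24908858009, p(146)=27517052599, p(147)=30388671978, p(148)=33549419497, p(149)=37027355200, p(150)=40853235313, p(151)=45060624582, p(152)=49686288421, p(153)=54770336324, p(154)=60356673280, p(155)=66493182097, p(156)=73232243759, p(157)=80630964769, p(158)=88751778802, p(159)=97662728555, p(160)=107438159466, p(161)=118159068427, p(162)=129913904637, p(163)=142798995930, p(164)=156919475295, p(165)=172389800255, p(166)=189334822579, p(167)=207890420102, p(168)=228204732751.
Final step: p(169) = p(168) + p(167) - p(164) - p(162) + p(157) + p(154) - p(147) - p(143) + p(134) + p(129) - p(118) - p(112) + p(99) + p(92) - p(77) - p(69) + p(52) + p(43) - p(24) - p(14)
= 228204732751 + 207890420102 - 156919475295 - 129913904637 + 80630964769 + 60356673280 - 30388671978 - 20390982757 + 8149040695 + 4835271870 - 1482074143 - 761002156 + 169229875 + 72533807 - 10619863 - 3554345 + 281589 + 63261 - 1575 - 135
= 250438925115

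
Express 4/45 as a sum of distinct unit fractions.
1/12 + 1/180

Greedy algorithm:
4/45: ceiling(45/4) = 12, use 1/12
1/180: ceiling(180/1) = 180, use 1/180
Result: 4/45 = 1/12 + 1/180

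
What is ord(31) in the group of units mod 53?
52

53 is prime, so ord(31) divides φ(53) = 52.
Divisors of 52: 1, 2, 4, 13, 26, 52.
Repeated squaring: 31^1 ≡ 31, 31^2 ≡ 7, 31^4 ≡ 49, 31^8 ≡ 16, 31^16 ≡ 44, 31^32 ≡ 28 (mod 53).
Test 31^d mod 53 for each divisor d in increasing order:
31^1 ≡ 31
31^2 ≡ 7
31^4 ≡ 49
31^13 = 31^8·31^4·31^1 ≡ 30
31^26 = 31^16·31^8·31^2 ≡ 52
31^52 = 31^32·31^16·31^4 ≡ 1  ← first divisor giving 1
The order is 52.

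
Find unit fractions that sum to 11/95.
1/9 + 1/214 + 1/182970

Greedy algorithm:
11/95: ceiling(95/11) = 9, use 1/9
4/855: ceiling(855/4) = 214, use 1/214
1/182970: ceiling(182970/1) = 182970, use 1/182970
Result: 11/95 = 1/9 + 1/214 + 1/182970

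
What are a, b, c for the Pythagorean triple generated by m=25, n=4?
(609, 200, 641)

Euclid's formula: a = m² - n², b = 2mn, c = m² + n²
m = 25, n = 4
a = 25² - 4² = 625 - 16 = 609
b = 2 × 25 × 4 = 200
c = 25² + 4² = 625 + 16 = 641
Verification: 609² + 200² = 370881 + 40000 = 410881 = 641² ✓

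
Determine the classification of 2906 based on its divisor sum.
deficient

Proper divisors of 2906: sum = 1 + 2 + 1453 = 1456
Since 1456 < 2906, 2906 is deficient.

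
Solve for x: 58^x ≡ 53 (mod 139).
31

Baby-step giant-step with step n = ⌈√139⌉ = 12.
Baby steps 58^j mod 139 (j:value) for j=0..11: 0:1, 1:58, 2:28, 3:95, 4:89, 5:19, 6:129, 7:115, 8:137, 9:23, 10:83, 11:88.
Giant-step multiplier: 58^(-12) ≡ 58^(138-12) = 58^126 ≡ 57 (mod 139).
Giant steps γ_i = 53·57^i mod 139: γ_0=53, γ_1=102, γ_2=115 (in table at j=7).
x = i·n + j = 2·12 + 7 = 31.
Check: 58^31 ≡ 53 (mod 139).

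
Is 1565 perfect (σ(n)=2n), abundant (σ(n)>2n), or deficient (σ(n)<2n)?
deficient

Proper divisors of 1565: sum = 1 + 5 + 313 = 319
Since 319 < 1565, 1565 is deficient.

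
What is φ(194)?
96

194 = 2 × 97
φ(n) = n × ∏(1 - 1/p) for each prime p dividing n
φ(194) = 194 × (1 - 1/2) × (1 - 1/97) = 96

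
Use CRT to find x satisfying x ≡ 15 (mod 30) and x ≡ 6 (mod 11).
105

Using Chinese Remainder Theorem:
M = 30 × 11 = 330
M1 = 11, M2 = 30
y1 = 11^(-1) mod 30 = 11
y2 = 30^(-1) mod 11 = 7
x = (15×11×11 + 6×30×7) mod 330 = 105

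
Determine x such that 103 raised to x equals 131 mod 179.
91

Baby-step giant-step with step n = ⌈√179⌉ = 14.
Baby steps 103^j mod 179 (j:value) for j=0..13: 0:1, 1:103, 2:48, 3:111, 4:156, 5:137, 6:149, 7:132, 8:171, 9:71, 10:153, 11:7, 12:5, 13:157.
Giant-step multiplier: 103^(-14) ≡ 103^(178-14) = 103^164 ≡ 135 (mod 179).
Giant steps γ_i = 131·135^i mod 179: γ_0=131, γ_1=143, γ_2=152, γ_3=114, γ_4=175, γ_5=176, γ_6=132 (in table at j=7).
x = i·n + j = 6·14 + 7 = 91.
Check: 103^91 ≡ 131 (mod 179).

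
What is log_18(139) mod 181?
54

Baby-step giant-step with step n = ⌈√181⌉ = 14.
Baby steps 18^j mod 181 (j:value) for j=0..13: 0:1, 1:18, 2:143, 3:40, 4:177, 5:109, 6:152, 7:21, 8:16, 9:107, 10:116, 11:97, 12:117, 13:115.
Giant-step multiplier: 18^(-14) ≡ 18^(180-14) = 18^166 ≡ 55 (mod 181).
Giant steps γ_i = 139·55^i mod 181: γ_0=139, γ_1=43, γ_2=12, γ_3=117 (in table at j=12).
x = i·n + j = 3·14 + 12 = 54.
Check: 18^54 ≡ 139 (mod 181).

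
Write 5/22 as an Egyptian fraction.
1/5 + 1/37 + 1/4070

Greedy algorithm:
5/22: ceiling(22/5) = 5, use 1/5
3/110: ceiling(110/3) = 37, use 1/37
1/4070: ceiling(4070/1) = 4070, use 1/4070
Result: 5/22 = 1/5 + 1/37 + 1/4070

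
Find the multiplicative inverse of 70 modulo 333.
157

gcd(70, 333) = 1, so the inverse exists.
Extended Euclidean algorithm on (333, 70):
333 = 4 × 70 + 53  ⟹  53 = (1)·333 + (-4)·70
70 = 1 × 53 + 17  ⟹  17 = (-1)·333 + (5)·70
53 = 3 × 17 + 2  ⟹  2 = (4)·333 + (-19)·70
17 = 8 × 2 + 1  ⟹  1 = (-33)·333 + (157)·70
So (157)·70 ≡ 1 (mod 333), i.e. 70^(-1) ≡ 157 (mod 333).
Check: 70 × 157 = 10990 ≡ 1 (mod 333)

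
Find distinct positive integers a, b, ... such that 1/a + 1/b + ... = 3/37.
1/13 + 1/241 + 1/115921

Greedy algorithm:
3/37: ceiling(37/3) = 13, use 1/13
2/481: ceiling(481/2) = 241, use 1/241
1/115921: ceiling(115921/1) = 115921, use 1/115921
Result: 3/37 = 1/13 + 1/241 + 1/115921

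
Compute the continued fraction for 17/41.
[0; 2, 2, 2, 3]

Euclidean algorithm steps:
17 = 0 × 41 + 17
41 = 2 × 17 + 7
17 = 2 × 7 + 3
7 = 2 × 3 + 1
3 = 3 × 1 + 0
Continued fraction: [0; 2, 2, 2, 3]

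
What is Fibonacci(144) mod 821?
13

Matrix identity: Q^n = [[F_(n+1), F_n], [F_n, F_(n-1)]] with Q = [[1,1],[1,0]].
n = 144 = 10010000₂. Square-and-multiply, entries mod 821:
Q^1 = [[1,1],[1,0]]
Q^2 = (Q^1)² = [[2,1],[1,1]]
Q^4 = (Q^2)² = [[5,3],[3,2]]
Q^9 = (Q^4)²·Q = [[55,34],[34,21]]
Q^18 = (Q^9)² = [[76,121],[121,776]]
Q^36 = (Q^18)² = [[713,467],[467,246]]
Q^72 = (Q^36)² = [[694,408],[408,286]]
Q^144 = (Q^72)² = [[331,13],[13,318]]
F_144 mod 821 = Q^144[0][1] = 13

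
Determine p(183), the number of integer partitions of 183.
896684817527

p(n) counts ways to write n as a sum of positive integers (order ignored).
Euler's pentagonal recurrence: p(k) = p(k-1) + p(k-2) - p(k-5) - p(k-7) + p(k-12) + p(k-15) - ... (offsets j(3j∓1)/2, signs ++--, p(0)=1, p(<0)=0).
DP table for k = 0..182: p(0)=1, p(1)=1, p(2)=2, p(3)=3, p(4)=5, p(5)=7, p(6)=11, p(7)=15, p(8)=22, p(9)=30, p(10)=42, p(11)=56, p(12)=77, p(13)=101, p(14)=135, p(15)=176, p(16)=231, p(17)=297, p(18)=385, p(19)=490, p(20)=627, p(21)=792, p(22)=1002, p(23)=1255, p(24)=1575, p(25)=1958, p(26)=2436, p(27)=3010, p(28)=3718, p(29)=4565, p(30)=5604, p(31)=6842, p(32)=8349, p(33)=10143, p(34)=12310, p(35)=14883, p(36)=17977, p(37)=21637, p(38)=26015, p(39)=31185, p(40)=37338, p(41)=44583, p(42)=53174, p(43)=63261, p(44)=75175, p(45)=89134, p(46)=105558, p(47)=124754, p(48)=147273, p(49)=173525, p(50)=204226, p(51)=239943, p(52)=281589, p(53)=329931, p(54)=386155, p(55)=451276, p(56)=526823, p(57)=614154, p(58)=715220, p(59)=831820, p(60)=966467, p(61)=1121505, p(62)=1300156, p(63)=1505499, p(64)=1741630, p(65)=2012558, p(66)=2323520, p(67)=2679689, p(68)=3087735, p(69)=3554345, p(70)=4087968, p(71)=4697205, p(72)=5392783, p(73)=6185689, p(74)=7089500, p(75)=8118264, p(76)=9289091, p(77)=10619863, p(78)=12132164, p(79)=13848650, p(80)=15796476, p(81)=18004327, p(82)=20506255, p(83)=23338469, p(84)=26543660, p(85)=30167357, p(86)=34262962, p(87)=38887673, p(88)=44108109, p(89)=49995925, p(90)=56634173, p(91)=64112359, p(92)=72533807, p(93)=82010177, p(94)=92669720, p(95)=104651419, p(96)=118114304, p(97)=133230930, p(98)=150198136, p(99)=169229875, p(100)=190569292, p(101)=214481126, p(102)=241265379, p(103)=271248950, p(104)=304801365, p(105)=342325709, p(106)=384276336, p(107)=431149389, p(108)=483502844, p(109)=541946240, p(110)=607163746, p(111)=679903203, p(112)=761002156, p(113)=851376628, p(114)=952050665, p(115)=1064144451, p(116)=1188908248, p(117)=1327710076, p(118)=1482074143, p(119)=1653668665, p(120)=1844349560, p(121)=2056148051, p(122)=2291320912, p(123)=2552338241, p(124)=2841940500, p(125)=3163127352, p(126)=3519222692, p(127)=3913864295, p(128)=4351078600, p(129)=4835271870, p(130)=5371315400, p(131)=5964539504, p(132)=6620830889, p(133)=7346629512, p(134)=8149040695, p(135)=9035836076, p(136)=10015581680, p(137)=11097645016, p(138)=12292341831, p(139)=13610949895, p(140)=15065878135, p(141)=16670689208, p(142)=18440293320, p(143)=20390982757, p(144)=22540654445, p(145)=24908858009, p(146)=27517052599, p(147)=30388671978, p(148)=33549419497, p(149)=37027355200, p(150)=40853235313, p(151)=45060624582, p(152)=49686288421, p(153)=54770336324, p(154)=60356673280, p(155)=66493182097, p(156)=73232243759, p(157)=80630964769, p(158)=88751778802, p(159)=97662728555, p(160)=107438159466, p(161)=118159068427, p(162)=129913904637, p(163)=142798995930, p(164)=156919475295, p(165)=172389800255, p(166)=189334822579, p(167)=207890420102, p(168)=228204732751, p(169)=250438925115, p(170)=274768617130, p(171)=301384802048, p(172)=330495499613, p(173)=362326859895, p(174)=397125074750, p(175)=435157697830, p(176)=476715857290, p(177)=522115831195, p(178)=571701605655, p(179)=625846753120, p(180)=684957390936, p(181)=749474411781, p(182)=819876908323.
Final step: p(183) = p(182) + p(181) - p(178) - p(176) + p(171) + p(168) - p(161) - p(157) + p(148) + p(143) - p(132) - p(126) + p(113) + p(106) - p(91) - p(83) + p(66) + p(57) - p(38) - p(28) + p(7)
= 819876908323 + 749474411781 - 571701605655 - 476715857290 + 301384802048 + 228204732751 - 118159068427 - 80630964769 + 33549419497 + 20390982757 - 6620830889 - 3519222692 + 851376628 + 384276336 - 64112359 - 23338469 + 2323520 + 614154 - 26015 - 3718 + 15
= 896684817527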